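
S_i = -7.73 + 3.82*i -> [-7.73, -3.91, -0.09, 3.73, 7.55]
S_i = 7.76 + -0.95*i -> [7.76, 6.81, 5.86, 4.91, 3.96]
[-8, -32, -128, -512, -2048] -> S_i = -8*4^i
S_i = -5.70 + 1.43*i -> [-5.7, -4.27, -2.84, -1.41, 0.02]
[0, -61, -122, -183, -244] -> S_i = 0 + -61*i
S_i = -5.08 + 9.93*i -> [-5.08, 4.85, 14.78, 24.71, 34.64]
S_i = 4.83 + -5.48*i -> [4.83, -0.65, -6.13, -11.61, -17.09]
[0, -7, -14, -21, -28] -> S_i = 0 + -7*i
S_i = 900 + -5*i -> [900, 895, 890, 885, 880]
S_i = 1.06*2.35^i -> [1.06, 2.49, 5.85, 13.76, 32.33]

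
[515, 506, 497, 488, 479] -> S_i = 515 + -9*i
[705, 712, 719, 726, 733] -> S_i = 705 + 7*i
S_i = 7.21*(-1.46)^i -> [7.21, -10.53, 15.37, -22.44, 32.76]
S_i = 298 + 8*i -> [298, 306, 314, 322, 330]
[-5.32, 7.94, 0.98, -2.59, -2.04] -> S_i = Random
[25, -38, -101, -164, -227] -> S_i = 25 + -63*i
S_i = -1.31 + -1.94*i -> [-1.31, -3.25, -5.19, -7.13, -9.07]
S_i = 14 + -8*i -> [14, 6, -2, -10, -18]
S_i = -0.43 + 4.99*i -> [-0.43, 4.56, 9.55, 14.54, 19.53]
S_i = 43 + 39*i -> [43, 82, 121, 160, 199]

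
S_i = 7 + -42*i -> [7, -35, -77, -119, -161]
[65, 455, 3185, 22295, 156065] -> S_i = 65*7^i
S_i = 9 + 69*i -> [9, 78, 147, 216, 285]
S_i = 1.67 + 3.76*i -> [1.67, 5.43, 9.19, 12.95, 16.71]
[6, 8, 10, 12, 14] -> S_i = 6 + 2*i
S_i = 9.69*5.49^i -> [9.69, 53.2, 292.06, 1603.4, 8802.64]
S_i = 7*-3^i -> [7, -21, 63, -189, 567]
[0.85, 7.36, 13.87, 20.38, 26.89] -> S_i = 0.85 + 6.51*i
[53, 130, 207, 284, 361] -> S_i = 53 + 77*i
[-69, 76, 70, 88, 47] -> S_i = Random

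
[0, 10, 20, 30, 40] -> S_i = 0 + 10*i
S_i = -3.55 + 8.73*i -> [-3.55, 5.18, 13.91, 22.64, 31.37]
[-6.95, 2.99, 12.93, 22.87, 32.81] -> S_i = -6.95 + 9.94*i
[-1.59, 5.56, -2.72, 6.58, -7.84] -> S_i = Random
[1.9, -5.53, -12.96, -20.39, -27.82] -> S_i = 1.90 + -7.43*i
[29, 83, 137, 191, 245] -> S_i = 29 + 54*i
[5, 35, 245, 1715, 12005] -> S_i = 5*7^i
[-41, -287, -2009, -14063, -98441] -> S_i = -41*7^i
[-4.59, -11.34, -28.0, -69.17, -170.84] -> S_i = -4.59*2.47^i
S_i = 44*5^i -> [44, 220, 1100, 5500, 27500]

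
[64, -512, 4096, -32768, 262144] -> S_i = 64*-8^i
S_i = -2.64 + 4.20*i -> [-2.64, 1.56, 5.76, 9.96, 14.16]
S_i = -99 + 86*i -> [-99, -13, 73, 159, 245]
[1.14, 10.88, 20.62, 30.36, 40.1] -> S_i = 1.14 + 9.74*i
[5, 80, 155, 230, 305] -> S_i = 5 + 75*i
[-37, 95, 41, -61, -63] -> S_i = Random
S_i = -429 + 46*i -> [-429, -383, -337, -291, -245]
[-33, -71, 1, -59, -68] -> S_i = Random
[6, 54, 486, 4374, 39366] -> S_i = 6*9^i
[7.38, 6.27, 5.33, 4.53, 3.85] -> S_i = 7.38*0.85^i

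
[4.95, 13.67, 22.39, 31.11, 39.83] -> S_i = 4.95 + 8.72*i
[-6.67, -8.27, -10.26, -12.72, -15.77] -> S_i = -6.67*1.24^i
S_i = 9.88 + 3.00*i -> [9.88, 12.88, 15.88, 18.88, 21.88]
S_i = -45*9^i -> [-45, -405, -3645, -32805, -295245]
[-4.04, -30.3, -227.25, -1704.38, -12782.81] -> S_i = -4.04*7.50^i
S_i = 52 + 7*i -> [52, 59, 66, 73, 80]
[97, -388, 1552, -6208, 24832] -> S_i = 97*-4^i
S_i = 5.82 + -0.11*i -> [5.82, 5.71, 5.6, 5.49, 5.38]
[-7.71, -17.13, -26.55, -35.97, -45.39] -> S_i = -7.71 + -9.42*i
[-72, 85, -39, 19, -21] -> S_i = Random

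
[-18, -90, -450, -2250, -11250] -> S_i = -18*5^i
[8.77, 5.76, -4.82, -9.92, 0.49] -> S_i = Random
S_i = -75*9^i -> [-75, -675, -6075, -54675, -492075]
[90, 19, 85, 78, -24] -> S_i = Random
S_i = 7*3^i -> [7, 21, 63, 189, 567]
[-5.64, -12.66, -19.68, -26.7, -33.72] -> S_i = -5.64 + -7.02*i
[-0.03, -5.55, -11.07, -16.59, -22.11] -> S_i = -0.03 + -5.52*i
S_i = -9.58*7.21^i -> [-9.58, -69.07, -498.01, -3590.64, -25888.48]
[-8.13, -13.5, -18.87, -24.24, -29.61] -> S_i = -8.13 + -5.37*i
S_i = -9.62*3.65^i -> [-9.62, -35.11, -128.16, -467.79, -1707.44]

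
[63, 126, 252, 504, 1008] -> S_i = 63*2^i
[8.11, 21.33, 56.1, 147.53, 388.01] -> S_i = 8.11*2.63^i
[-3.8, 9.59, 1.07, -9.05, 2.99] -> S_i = Random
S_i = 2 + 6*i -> [2, 8, 14, 20, 26]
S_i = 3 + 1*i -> [3, 4, 5, 6, 7]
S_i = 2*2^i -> [2, 4, 8, 16, 32]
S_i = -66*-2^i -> [-66, 132, -264, 528, -1056]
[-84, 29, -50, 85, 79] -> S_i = Random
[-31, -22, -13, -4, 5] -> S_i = -31 + 9*i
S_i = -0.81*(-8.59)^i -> [-0.81, 6.96, -59.77, 513.41, -4410.19]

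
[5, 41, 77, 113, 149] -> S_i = 5 + 36*i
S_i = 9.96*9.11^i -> [9.96, 90.74, 826.6, 7530.34, 68601.38]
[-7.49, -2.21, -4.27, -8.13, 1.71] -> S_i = Random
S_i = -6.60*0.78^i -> [-6.6, -5.15, -4.02, -3.13, -2.44]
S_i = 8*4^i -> [8, 32, 128, 512, 2048]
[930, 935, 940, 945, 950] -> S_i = 930 + 5*i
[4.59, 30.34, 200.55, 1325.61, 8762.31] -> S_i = 4.59*6.61^i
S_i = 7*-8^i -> [7, -56, 448, -3584, 28672]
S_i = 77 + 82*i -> [77, 159, 241, 323, 405]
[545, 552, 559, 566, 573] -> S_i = 545 + 7*i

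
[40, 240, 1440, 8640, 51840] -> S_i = 40*6^i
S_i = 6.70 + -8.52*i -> [6.7, -1.82, -10.34, -18.86, -27.38]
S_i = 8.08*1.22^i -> [8.08, 9.86, 12.03, 14.67, 17.9]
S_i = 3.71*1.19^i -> [3.71, 4.41, 5.25, 6.25, 7.44]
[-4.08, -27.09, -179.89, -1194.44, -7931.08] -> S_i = -4.08*6.64^i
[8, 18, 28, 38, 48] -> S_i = 8 + 10*i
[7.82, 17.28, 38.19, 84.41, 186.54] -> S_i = 7.82*2.21^i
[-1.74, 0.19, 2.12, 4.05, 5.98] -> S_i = -1.74 + 1.93*i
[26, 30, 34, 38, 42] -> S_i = 26 + 4*i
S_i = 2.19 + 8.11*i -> [2.19, 10.3, 18.41, 26.52, 34.63]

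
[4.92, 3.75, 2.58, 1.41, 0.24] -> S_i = 4.92 + -1.17*i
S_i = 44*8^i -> [44, 352, 2816, 22528, 180224]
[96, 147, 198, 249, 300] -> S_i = 96 + 51*i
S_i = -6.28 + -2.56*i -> [-6.28, -8.84, -11.4, -13.96, -16.52]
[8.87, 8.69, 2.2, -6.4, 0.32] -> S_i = Random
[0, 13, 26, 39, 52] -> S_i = 0 + 13*i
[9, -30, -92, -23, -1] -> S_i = Random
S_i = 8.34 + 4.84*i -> [8.34, 13.18, 18.02, 22.86, 27.7]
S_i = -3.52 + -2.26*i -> [-3.52, -5.78, -8.04, -10.3, -12.56]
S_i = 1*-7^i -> [1, -7, 49, -343, 2401]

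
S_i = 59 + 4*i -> [59, 63, 67, 71, 75]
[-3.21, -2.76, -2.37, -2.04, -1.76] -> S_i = -3.21*0.86^i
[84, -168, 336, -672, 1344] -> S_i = 84*-2^i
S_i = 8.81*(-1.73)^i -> [8.81, -15.24, 26.37, -45.62, 78.92]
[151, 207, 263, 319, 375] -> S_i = 151 + 56*i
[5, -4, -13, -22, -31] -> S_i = 5 + -9*i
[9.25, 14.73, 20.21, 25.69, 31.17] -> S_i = 9.25 + 5.48*i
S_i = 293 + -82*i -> [293, 211, 129, 47, -35]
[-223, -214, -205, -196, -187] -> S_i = -223 + 9*i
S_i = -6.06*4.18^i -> [-6.06, -25.33, -105.88, -442.59, -1850.03]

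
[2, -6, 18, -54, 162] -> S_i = 2*-3^i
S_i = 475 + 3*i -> [475, 478, 481, 484, 487]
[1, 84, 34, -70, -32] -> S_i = Random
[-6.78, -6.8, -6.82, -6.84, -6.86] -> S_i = -6.78 + -0.02*i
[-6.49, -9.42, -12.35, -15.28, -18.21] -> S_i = -6.49 + -2.93*i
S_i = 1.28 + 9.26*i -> [1.28, 10.54, 19.8, 29.06, 38.32]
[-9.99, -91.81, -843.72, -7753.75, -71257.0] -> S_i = -9.99*9.19^i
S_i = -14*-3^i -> [-14, 42, -126, 378, -1134]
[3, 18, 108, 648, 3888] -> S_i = 3*6^i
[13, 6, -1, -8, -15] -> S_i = 13 + -7*i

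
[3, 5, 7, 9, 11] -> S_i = 3 + 2*i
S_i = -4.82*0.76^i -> [-4.82, -3.66, -2.78, -2.12, -1.61]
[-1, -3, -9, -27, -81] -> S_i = -1*3^i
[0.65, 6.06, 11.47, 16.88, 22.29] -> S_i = 0.65 + 5.41*i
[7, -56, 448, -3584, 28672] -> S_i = 7*-8^i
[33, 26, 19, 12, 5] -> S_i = 33 + -7*i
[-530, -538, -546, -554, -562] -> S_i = -530 + -8*i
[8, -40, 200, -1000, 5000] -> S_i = 8*-5^i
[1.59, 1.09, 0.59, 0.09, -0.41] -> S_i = 1.59 + -0.50*i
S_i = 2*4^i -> [2, 8, 32, 128, 512]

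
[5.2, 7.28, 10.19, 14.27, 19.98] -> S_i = 5.20*1.40^i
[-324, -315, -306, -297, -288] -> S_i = -324 + 9*i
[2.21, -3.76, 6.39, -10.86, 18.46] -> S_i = 2.21*(-1.70)^i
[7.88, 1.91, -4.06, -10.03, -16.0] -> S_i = 7.88 + -5.97*i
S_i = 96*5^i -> [96, 480, 2400, 12000, 60000]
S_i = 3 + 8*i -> [3, 11, 19, 27, 35]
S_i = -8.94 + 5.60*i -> [-8.94, -3.34, 2.26, 7.86, 13.46]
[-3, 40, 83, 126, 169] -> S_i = -3 + 43*i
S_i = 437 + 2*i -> [437, 439, 441, 443, 445]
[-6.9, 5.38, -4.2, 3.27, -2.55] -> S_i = -6.90*(-0.78)^i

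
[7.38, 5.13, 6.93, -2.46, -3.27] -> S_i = Random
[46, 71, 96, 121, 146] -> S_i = 46 + 25*i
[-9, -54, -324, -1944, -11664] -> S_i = -9*6^i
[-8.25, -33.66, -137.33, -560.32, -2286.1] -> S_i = -8.25*4.08^i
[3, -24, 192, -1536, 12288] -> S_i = 3*-8^i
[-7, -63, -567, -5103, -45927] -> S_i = -7*9^i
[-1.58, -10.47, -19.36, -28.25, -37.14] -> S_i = -1.58 + -8.89*i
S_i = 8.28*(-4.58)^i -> [8.28, -37.92, 173.68, -795.48, 3643.28]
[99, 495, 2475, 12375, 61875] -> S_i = 99*5^i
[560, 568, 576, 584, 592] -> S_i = 560 + 8*i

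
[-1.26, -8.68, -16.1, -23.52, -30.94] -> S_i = -1.26 + -7.42*i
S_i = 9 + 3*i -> [9, 12, 15, 18, 21]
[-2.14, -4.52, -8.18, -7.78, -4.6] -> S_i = Random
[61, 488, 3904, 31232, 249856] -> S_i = 61*8^i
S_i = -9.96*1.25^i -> [-9.96, -12.45, -15.56, -19.45, -24.32]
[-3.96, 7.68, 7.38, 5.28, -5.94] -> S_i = Random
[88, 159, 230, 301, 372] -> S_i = 88 + 71*i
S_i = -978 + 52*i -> [-978, -926, -874, -822, -770]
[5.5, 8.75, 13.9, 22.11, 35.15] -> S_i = 5.50*1.59^i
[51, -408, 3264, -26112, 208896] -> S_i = 51*-8^i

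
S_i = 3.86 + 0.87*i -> [3.86, 4.73, 5.6, 6.47, 7.34]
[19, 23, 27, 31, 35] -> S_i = 19 + 4*i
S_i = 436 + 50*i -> [436, 486, 536, 586, 636]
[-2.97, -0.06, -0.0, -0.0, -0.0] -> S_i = -2.97*0.02^i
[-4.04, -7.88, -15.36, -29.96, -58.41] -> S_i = -4.04*1.95^i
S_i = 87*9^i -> [87, 783, 7047, 63423, 570807]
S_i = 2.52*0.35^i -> [2.52, 0.88, 0.31, 0.11, 0.04]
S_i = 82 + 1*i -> [82, 83, 84, 85, 86]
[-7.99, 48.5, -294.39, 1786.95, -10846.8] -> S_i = -7.99*(-6.07)^i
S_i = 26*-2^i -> [26, -52, 104, -208, 416]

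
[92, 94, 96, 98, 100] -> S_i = 92 + 2*i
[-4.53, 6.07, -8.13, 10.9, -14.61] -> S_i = -4.53*(-1.34)^i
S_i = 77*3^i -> [77, 231, 693, 2079, 6237]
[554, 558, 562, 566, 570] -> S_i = 554 + 4*i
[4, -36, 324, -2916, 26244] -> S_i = 4*-9^i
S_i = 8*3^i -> [8, 24, 72, 216, 648]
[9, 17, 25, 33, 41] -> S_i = 9 + 8*i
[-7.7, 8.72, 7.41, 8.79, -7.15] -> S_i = Random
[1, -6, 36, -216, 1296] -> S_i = 1*-6^i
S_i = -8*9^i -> [-8, -72, -648, -5832, -52488]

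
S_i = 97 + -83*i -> [97, 14, -69, -152, -235]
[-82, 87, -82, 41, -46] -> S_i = Random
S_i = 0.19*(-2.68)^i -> [0.19, -0.51, 1.36, -3.66, 9.8]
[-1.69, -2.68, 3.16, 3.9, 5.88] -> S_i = Random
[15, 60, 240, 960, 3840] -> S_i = 15*4^i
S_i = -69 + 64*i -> [-69, -5, 59, 123, 187]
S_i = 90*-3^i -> [90, -270, 810, -2430, 7290]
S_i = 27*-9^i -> [27, -243, 2187, -19683, 177147]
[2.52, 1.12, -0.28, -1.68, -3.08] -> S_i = 2.52 + -1.40*i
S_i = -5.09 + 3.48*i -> [-5.09, -1.61, 1.87, 5.35, 8.83]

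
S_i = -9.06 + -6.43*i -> [-9.06, -15.49, -21.92, -28.35, -34.78]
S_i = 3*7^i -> [3, 21, 147, 1029, 7203]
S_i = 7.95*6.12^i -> [7.95, 48.65, 297.76, 1822.31, 11152.52]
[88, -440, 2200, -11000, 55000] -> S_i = 88*-5^i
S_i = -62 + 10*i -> [-62, -52, -42, -32, -22]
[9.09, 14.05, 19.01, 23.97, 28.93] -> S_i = 9.09 + 4.96*i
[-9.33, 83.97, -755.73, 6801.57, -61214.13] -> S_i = -9.33*(-9.00)^i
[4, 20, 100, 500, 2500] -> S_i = 4*5^i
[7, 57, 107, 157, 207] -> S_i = 7 + 50*i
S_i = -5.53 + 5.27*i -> [-5.53, -0.26, 5.01, 10.28, 15.55]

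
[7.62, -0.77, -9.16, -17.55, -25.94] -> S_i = 7.62 + -8.39*i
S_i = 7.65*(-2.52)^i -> [7.65, -19.28, 48.58, -122.42, 308.51]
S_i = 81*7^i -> [81, 567, 3969, 27783, 194481]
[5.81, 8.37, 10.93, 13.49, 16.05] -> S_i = 5.81 + 2.56*i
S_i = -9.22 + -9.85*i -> [-9.22, -19.07, -28.92, -38.77, -48.62]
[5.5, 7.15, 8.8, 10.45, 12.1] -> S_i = 5.50 + 1.65*i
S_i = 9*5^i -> [9, 45, 225, 1125, 5625]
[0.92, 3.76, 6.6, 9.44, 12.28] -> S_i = 0.92 + 2.84*i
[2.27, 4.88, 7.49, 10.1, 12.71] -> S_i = 2.27 + 2.61*i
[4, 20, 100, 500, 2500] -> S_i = 4*5^i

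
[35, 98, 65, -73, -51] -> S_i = Random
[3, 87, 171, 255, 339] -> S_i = 3 + 84*i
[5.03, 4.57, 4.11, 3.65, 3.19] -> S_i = 5.03 + -0.46*i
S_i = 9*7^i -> [9, 63, 441, 3087, 21609]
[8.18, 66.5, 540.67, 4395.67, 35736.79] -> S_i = 8.18*8.13^i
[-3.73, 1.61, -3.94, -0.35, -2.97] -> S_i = Random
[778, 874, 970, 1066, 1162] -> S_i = 778 + 96*i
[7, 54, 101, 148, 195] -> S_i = 7 + 47*i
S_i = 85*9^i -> [85, 765, 6885, 61965, 557685]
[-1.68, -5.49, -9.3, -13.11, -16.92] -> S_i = -1.68 + -3.81*i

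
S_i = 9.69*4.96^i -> [9.69, 48.06, 238.39, 1182.41, 5864.76]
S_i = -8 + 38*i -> [-8, 30, 68, 106, 144]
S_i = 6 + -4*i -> [6, 2, -2, -6, -10]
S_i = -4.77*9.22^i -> [-4.77, -43.98, -405.49, -3738.62, -34470.06]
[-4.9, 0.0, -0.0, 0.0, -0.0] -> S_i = -4.90*-0.00^i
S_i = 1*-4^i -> [1, -4, 16, -64, 256]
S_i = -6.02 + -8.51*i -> [-6.02, -14.53, -23.04, -31.55, -40.06]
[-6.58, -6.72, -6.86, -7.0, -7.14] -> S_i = -6.58 + -0.14*i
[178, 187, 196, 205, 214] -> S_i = 178 + 9*i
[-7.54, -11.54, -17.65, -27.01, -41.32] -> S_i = -7.54*1.53^i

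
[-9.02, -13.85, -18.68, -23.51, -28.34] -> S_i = -9.02 + -4.83*i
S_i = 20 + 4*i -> [20, 24, 28, 32, 36]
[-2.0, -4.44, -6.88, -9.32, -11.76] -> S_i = -2.00 + -2.44*i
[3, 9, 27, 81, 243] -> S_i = 3*3^i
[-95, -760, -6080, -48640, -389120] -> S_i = -95*8^i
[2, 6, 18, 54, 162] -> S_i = 2*3^i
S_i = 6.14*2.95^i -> [6.14, 18.11, 53.43, 157.63, 465.0]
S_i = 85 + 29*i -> [85, 114, 143, 172, 201]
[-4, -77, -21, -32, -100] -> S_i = Random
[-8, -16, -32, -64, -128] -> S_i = -8*2^i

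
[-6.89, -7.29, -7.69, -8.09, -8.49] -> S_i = -6.89 + -0.40*i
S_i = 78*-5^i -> [78, -390, 1950, -9750, 48750]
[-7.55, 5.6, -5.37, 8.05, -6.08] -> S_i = Random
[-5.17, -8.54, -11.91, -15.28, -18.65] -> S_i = -5.17 + -3.37*i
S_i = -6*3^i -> [-6, -18, -54, -162, -486]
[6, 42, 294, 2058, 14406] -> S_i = 6*7^i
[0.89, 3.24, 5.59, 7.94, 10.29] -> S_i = 0.89 + 2.35*i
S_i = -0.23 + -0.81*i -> [-0.23, -1.04, -1.85, -2.66, -3.47]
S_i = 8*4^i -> [8, 32, 128, 512, 2048]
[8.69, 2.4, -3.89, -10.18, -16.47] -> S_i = 8.69 + -6.29*i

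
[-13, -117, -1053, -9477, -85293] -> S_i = -13*9^i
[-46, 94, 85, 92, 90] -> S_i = Random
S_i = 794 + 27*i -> [794, 821, 848, 875, 902]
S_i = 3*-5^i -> [3, -15, 75, -375, 1875]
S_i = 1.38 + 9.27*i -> [1.38, 10.65, 19.92, 29.19, 38.46]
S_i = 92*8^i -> [92, 736, 5888, 47104, 376832]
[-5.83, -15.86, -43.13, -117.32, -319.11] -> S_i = -5.83*2.72^i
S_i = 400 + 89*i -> [400, 489, 578, 667, 756]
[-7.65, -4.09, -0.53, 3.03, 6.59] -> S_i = -7.65 + 3.56*i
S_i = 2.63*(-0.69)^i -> [2.63, -1.81, 1.25, -0.86, 0.6]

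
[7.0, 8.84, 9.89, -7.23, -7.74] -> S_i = Random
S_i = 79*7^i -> [79, 553, 3871, 27097, 189679]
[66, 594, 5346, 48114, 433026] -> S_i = 66*9^i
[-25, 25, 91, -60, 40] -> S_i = Random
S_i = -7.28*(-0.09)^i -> [-7.28, 0.66, -0.06, 0.01, -0.0]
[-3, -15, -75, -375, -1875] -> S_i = -3*5^i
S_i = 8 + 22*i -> [8, 30, 52, 74, 96]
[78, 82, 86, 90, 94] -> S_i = 78 + 4*i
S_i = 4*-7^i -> [4, -28, 196, -1372, 9604]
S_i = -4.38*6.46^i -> [-4.38, -28.29, -182.78, -1180.79, -7627.89]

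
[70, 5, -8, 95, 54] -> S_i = Random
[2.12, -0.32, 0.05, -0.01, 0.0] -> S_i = 2.12*(-0.15)^i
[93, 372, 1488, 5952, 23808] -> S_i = 93*4^i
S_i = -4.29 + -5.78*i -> [-4.29, -10.07, -15.85, -21.63, -27.41]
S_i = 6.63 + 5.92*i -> [6.63, 12.55, 18.47, 24.39, 30.31]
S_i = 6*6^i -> [6, 36, 216, 1296, 7776]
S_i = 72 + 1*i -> [72, 73, 74, 75, 76]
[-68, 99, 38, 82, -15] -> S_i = Random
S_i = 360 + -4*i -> [360, 356, 352, 348, 344]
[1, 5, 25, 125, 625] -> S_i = 1*5^i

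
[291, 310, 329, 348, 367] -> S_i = 291 + 19*i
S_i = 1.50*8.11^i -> [1.5, 12.16, 98.66, 800.12, 6488.95]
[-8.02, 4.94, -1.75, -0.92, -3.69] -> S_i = Random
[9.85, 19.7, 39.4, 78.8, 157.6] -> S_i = 9.85*2.00^i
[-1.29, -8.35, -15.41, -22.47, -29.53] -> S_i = -1.29 + -7.06*i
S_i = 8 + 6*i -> [8, 14, 20, 26, 32]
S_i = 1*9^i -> [1, 9, 81, 729, 6561]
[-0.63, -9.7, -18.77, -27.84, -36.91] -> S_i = -0.63 + -9.07*i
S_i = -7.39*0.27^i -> [-7.39, -2.0, -0.54, -0.15, -0.04]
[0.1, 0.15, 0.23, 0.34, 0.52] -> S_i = 0.10*1.51^i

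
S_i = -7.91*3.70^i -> [-7.91, -29.27, -108.29, -400.67, -1482.46]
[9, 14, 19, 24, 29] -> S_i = 9 + 5*i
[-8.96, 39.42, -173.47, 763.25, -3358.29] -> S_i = -8.96*(-4.40)^i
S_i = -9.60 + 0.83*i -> [-9.6, -8.77, -7.94, -7.11, -6.28]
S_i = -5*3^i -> [-5, -15, -45, -135, -405]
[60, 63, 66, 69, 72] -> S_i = 60 + 3*i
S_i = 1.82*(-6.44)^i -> [1.82, -11.72, 75.48, -486.1, 3130.51]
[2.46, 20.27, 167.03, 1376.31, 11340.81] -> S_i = 2.46*8.24^i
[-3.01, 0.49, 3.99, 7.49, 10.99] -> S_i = -3.01 + 3.50*i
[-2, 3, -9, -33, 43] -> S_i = Random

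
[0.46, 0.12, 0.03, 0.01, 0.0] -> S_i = 0.46*0.26^i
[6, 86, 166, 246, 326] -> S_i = 6 + 80*i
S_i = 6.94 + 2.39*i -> [6.94, 9.33, 11.72, 14.11, 16.5]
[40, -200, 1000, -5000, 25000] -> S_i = 40*-5^i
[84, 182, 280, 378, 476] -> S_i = 84 + 98*i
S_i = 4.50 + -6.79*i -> [4.5, -2.29, -9.08, -15.87, -22.66]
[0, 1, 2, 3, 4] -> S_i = 0 + 1*i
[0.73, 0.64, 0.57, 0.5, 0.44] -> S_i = 0.73*0.88^i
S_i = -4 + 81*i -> [-4, 77, 158, 239, 320]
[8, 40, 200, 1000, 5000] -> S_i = 8*5^i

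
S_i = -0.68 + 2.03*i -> [-0.68, 1.35, 3.38, 5.41, 7.44]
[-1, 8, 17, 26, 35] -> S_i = -1 + 9*i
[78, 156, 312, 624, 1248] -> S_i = 78*2^i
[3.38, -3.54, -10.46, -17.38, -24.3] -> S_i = 3.38 + -6.92*i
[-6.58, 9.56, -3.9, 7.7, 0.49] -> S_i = Random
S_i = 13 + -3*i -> [13, 10, 7, 4, 1]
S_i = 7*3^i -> [7, 21, 63, 189, 567]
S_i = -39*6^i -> [-39, -234, -1404, -8424, -50544]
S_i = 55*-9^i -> [55, -495, 4455, -40095, 360855]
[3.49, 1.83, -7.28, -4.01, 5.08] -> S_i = Random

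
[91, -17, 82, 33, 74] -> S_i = Random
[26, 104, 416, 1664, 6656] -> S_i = 26*4^i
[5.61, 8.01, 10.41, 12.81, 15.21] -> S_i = 5.61 + 2.40*i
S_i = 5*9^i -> [5, 45, 405, 3645, 32805]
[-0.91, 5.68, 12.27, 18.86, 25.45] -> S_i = -0.91 + 6.59*i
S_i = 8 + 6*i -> [8, 14, 20, 26, 32]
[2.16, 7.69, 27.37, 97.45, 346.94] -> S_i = 2.16*3.56^i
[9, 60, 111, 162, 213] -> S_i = 9 + 51*i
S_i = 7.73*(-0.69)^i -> [7.73, -5.33, 3.68, -2.54, 1.75]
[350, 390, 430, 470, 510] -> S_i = 350 + 40*i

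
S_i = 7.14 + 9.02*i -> [7.14, 16.16, 25.18, 34.2, 43.22]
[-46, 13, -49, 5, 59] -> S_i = Random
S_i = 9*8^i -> [9, 72, 576, 4608, 36864]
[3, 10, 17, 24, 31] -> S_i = 3 + 7*i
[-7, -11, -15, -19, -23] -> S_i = -7 + -4*i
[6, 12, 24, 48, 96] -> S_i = 6*2^i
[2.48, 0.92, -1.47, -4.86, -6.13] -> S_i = Random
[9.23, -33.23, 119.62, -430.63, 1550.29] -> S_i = 9.23*(-3.60)^i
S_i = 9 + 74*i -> [9, 83, 157, 231, 305]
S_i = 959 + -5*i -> [959, 954, 949, 944, 939]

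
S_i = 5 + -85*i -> [5, -80, -165, -250, -335]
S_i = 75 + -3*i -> [75, 72, 69, 66, 63]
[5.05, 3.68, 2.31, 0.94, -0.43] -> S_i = 5.05 + -1.37*i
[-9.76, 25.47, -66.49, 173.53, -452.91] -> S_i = -9.76*(-2.61)^i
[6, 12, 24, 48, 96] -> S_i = 6*2^i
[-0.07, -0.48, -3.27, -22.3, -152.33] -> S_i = -0.07*6.83^i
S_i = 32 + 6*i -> [32, 38, 44, 50, 56]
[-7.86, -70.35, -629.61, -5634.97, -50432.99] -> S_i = -7.86*8.95^i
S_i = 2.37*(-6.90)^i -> [2.37, -16.35, 112.84, -778.57, 5372.11]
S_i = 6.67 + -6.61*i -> [6.67, 0.06, -6.55, -13.16, -19.77]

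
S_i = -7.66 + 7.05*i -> [-7.66, -0.61, 6.44, 13.49, 20.54]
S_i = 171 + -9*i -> [171, 162, 153, 144, 135]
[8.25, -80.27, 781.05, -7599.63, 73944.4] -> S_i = 8.25*(-9.73)^i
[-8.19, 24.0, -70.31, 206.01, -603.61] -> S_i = -8.19*(-2.93)^i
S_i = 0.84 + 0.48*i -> [0.84, 1.32, 1.8, 2.28, 2.76]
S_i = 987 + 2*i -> [987, 989, 991, 993, 995]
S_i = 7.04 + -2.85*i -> [7.04, 4.19, 1.34, -1.51, -4.36]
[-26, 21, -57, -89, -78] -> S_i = Random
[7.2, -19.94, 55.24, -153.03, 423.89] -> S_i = 7.20*(-2.77)^i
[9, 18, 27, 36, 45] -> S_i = 9 + 9*i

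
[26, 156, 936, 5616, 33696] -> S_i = 26*6^i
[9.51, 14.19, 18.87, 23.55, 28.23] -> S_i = 9.51 + 4.68*i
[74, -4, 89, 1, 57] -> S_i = Random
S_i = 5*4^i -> [5, 20, 80, 320, 1280]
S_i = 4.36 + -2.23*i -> [4.36, 2.13, -0.1, -2.33, -4.56]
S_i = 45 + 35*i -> [45, 80, 115, 150, 185]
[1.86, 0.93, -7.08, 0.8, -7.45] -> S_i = Random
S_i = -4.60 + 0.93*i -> [-4.6, -3.67, -2.74, -1.81, -0.88]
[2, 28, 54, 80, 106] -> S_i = 2 + 26*i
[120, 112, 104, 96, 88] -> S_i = 120 + -8*i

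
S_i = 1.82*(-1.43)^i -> [1.82, -2.6, 3.72, -5.32, 7.61]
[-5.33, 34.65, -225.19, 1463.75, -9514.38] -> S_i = -5.33*(-6.50)^i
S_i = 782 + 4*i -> [782, 786, 790, 794, 798]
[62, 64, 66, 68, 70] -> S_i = 62 + 2*i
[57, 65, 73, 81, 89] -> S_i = 57 + 8*i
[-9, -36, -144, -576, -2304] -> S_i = -9*4^i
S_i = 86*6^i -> [86, 516, 3096, 18576, 111456]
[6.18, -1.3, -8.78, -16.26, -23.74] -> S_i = 6.18 + -7.48*i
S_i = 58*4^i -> [58, 232, 928, 3712, 14848]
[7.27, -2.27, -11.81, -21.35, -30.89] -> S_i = 7.27 + -9.54*i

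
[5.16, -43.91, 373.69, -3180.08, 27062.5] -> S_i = 5.16*(-8.51)^i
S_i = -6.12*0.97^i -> [-6.12, -5.94, -5.76, -5.59, -5.42]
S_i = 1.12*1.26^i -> [1.12, 1.41, 1.78, 2.24, 2.82]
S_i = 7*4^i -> [7, 28, 112, 448, 1792]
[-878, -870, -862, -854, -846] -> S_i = -878 + 8*i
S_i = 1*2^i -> [1, 2, 4, 8, 16]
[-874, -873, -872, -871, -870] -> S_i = -874 + 1*i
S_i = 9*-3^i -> [9, -27, 81, -243, 729]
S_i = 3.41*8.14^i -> [3.41, 27.76, 225.95, 1839.19, 14971.04]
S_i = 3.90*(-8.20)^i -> [3.9, -31.98, 262.24, -2150.34, 17632.75]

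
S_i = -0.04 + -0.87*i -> [-0.04, -0.91, -1.78, -2.65, -3.52]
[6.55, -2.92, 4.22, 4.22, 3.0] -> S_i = Random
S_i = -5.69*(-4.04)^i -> [-5.69, 22.99, -92.87, 375.19, -1515.79]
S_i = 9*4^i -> [9, 36, 144, 576, 2304]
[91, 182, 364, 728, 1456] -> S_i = 91*2^i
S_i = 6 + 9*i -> [6, 15, 24, 33, 42]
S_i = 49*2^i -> [49, 98, 196, 392, 784]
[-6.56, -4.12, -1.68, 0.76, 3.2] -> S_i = -6.56 + 2.44*i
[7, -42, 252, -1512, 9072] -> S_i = 7*-6^i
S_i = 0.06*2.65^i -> [0.06, 0.16, 0.42, 1.12, 2.96]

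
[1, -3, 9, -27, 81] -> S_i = 1*-3^i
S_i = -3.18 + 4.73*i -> [-3.18, 1.55, 6.28, 11.01, 15.74]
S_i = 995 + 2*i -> [995, 997, 999, 1001, 1003]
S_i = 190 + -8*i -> [190, 182, 174, 166, 158]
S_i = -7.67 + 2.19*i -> [-7.67, -5.48, -3.29, -1.1, 1.09]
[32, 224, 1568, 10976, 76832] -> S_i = 32*7^i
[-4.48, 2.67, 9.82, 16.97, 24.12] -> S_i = -4.48 + 7.15*i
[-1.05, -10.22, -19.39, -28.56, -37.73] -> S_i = -1.05 + -9.17*i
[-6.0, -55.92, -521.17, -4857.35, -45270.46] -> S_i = -6.00*9.32^i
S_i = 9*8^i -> [9, 72, 576, 4608, 36864]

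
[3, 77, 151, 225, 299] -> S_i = 3 + 74*i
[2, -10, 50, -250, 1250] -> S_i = 2*-5^i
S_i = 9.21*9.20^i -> [9.21, 84.73, 779.53, 7171.72, 65979.79]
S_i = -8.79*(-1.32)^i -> [-8.79, 11.6, -15.32, 20.22, -26.69]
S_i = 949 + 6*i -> [949, 955, 961, 967, 973]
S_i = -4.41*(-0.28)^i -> [-4.41, 1.23, -0.35, 0.1, -0.03]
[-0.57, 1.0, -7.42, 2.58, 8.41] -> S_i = Random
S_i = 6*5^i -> [6, 30, 150, 750, 3750]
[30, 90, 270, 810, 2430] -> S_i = 30*3^i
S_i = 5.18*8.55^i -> [5.18, 44.29, 378.67, 3237.64, 27681.79]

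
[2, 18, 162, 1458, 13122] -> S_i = 2*9^i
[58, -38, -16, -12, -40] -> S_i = Random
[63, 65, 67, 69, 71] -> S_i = 63 + 2*i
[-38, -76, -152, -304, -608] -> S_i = -38*2^i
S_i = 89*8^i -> [89, 712, 5696, 45568, 364544]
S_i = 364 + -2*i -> [364, 362, 360, 358, 356]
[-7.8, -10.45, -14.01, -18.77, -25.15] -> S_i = -7.80*1.34^i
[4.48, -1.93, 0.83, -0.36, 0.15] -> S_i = 4.48*(-0.43)^i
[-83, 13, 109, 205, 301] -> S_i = -83 + 96*i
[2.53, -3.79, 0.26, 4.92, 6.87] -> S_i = Random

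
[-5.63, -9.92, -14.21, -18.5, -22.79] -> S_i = -5.63 + -4.29*i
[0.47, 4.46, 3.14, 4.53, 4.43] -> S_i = Random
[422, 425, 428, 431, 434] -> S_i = 422 + 3*i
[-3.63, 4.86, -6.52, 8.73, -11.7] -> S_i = -3.63*(-1.34)^i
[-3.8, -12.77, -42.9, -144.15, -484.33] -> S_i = -3.80*3.36^i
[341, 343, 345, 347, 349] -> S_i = 341 + 2*i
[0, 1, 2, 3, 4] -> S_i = 0 + 1*i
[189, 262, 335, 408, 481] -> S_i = 189 + 73*i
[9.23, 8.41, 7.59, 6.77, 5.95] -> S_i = 9.23 + -0.82*i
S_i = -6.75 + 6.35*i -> [-6.75, -0.4, 5.95, 12.3, 18.65]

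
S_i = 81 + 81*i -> [81, 162, 243, 324, 405]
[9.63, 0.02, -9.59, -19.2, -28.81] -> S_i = 9.63 + -9.61*i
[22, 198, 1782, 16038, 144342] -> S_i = 22*9^i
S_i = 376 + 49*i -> [376, 425, 474, 523, 572]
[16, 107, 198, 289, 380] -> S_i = 16 + 91*i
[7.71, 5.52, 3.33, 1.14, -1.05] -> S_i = 7.71 + -2.19*i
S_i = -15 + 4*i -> [-15, -11, -7, -3, 1]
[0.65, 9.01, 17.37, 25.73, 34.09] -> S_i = 0.65 + 8.36*i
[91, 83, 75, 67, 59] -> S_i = 91 + -8*i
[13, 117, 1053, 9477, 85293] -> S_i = 13*9^i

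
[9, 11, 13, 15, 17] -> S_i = 9 + 2*i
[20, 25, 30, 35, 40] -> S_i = 20 + 5*i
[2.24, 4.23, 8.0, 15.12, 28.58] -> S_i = 2.24*1.89^i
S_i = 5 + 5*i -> [5, 10, 15, 20, 25]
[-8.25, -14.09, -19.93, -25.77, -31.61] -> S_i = -8.25 + -5.84*i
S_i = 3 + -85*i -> [3, -82, -167, -252, -337]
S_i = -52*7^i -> [-52, -364, -2548, -17836, -124852]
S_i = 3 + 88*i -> [3, 91, 179, 267, 355]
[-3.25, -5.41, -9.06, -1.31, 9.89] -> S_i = Random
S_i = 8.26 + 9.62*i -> [8.26, 17.88, 27.5, 37.12, 46.74]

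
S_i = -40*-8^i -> [-40, 320, -2560, 20480, -163840]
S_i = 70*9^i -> [70, 630, 5670, 51030, 459270]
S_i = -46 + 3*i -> [-46, -43, -40, -37, -34]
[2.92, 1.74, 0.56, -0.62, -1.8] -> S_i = 2.92 + -1.18*i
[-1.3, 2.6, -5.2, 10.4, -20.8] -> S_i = -1.30*(-2.00)^i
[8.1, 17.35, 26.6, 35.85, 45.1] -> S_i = 8.10 + 9.25*i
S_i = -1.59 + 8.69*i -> [-1.59, 7.1, 15.79, 24.48, 33.17]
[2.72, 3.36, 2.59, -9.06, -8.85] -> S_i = Random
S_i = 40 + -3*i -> [40, 37, 34, 31, 28]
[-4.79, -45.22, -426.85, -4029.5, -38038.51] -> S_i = -4.79*9.44^i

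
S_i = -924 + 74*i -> [-924, -850, -776, -702, -628]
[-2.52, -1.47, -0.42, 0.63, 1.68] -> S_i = -2.52 + 1.05*i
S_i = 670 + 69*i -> [670, 739, 808, 877, 946]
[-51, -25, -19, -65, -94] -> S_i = Random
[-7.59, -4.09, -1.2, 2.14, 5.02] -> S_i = Random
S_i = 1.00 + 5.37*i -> [1.0, 6.37, 11.74, 17.11, 22.48]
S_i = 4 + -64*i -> [4, -60, -124, -188, -252]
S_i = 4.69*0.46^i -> [4.69, 2.16, 0.99, 0.46, 0.21]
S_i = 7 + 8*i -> [7, 15, 23, 31, 39]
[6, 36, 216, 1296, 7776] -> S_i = 6*6^i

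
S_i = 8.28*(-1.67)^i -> [8.28, -13.83, 23.09, -38.56, 64.4]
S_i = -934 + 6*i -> [-934, -928, -922, -916, -910]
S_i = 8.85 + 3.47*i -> [8.85, 12.32, 15.79, 19.26, 22.73]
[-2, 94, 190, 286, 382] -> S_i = -2 + 96*i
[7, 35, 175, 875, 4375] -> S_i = 7*5^i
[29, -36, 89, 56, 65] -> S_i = Random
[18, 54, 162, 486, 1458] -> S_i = 18*3^i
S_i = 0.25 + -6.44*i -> [0.25, -6.19, -12.63, -19.07, -25.51]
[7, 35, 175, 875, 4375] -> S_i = 7*5^i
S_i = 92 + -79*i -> [92, 13, -66, -145, -224]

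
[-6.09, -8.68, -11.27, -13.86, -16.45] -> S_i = -6.09 + -2.59*i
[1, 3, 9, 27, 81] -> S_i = 1*3^i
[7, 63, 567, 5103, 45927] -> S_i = 7*9^i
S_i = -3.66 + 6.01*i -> [-3.66, 2.35, 8.36, 14.37, 20.38]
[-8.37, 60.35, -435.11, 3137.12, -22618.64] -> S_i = -8.37*(-7.21)^i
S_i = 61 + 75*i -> [61, 136, 211, 286, 361]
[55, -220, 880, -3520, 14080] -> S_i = 55*-4^i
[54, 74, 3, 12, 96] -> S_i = Random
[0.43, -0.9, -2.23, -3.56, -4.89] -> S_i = 0.43 + -1.33*i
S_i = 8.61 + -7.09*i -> [8.61, 1.52, -5.57, -12.66, -19.75]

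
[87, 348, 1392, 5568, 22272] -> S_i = 87*4^i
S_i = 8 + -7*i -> [8, 1, -6, -13, -20]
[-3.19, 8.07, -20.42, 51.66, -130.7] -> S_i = -3.19*(-2.53)^i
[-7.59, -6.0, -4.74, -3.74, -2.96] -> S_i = -7.59*0.79^i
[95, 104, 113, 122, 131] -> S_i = 95 + 9*i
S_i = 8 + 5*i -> [8, 13, 18, 23, 28]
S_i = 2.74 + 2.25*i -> [2.74, 4.99, 7.24, 9.49, 11.74]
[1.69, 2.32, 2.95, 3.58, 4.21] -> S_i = 1.69 + 0.63*i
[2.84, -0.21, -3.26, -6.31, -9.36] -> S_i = 2.84 + -3.05*i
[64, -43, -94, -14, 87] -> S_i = Random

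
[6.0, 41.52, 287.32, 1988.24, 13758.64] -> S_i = 6.00*6.92^i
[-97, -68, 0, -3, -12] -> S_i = Random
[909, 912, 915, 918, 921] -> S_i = 909 + 3*i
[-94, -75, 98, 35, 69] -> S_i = Random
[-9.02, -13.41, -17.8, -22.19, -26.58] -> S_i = -9.02 + -4.39*i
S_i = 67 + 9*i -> [67, 76, 85, 94, 103]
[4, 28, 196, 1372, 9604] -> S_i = 4*7^i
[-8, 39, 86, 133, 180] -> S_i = -8 + 47*i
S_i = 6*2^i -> [6, 12, 24, 48, 96]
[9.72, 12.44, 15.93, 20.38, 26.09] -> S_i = 9.72*1.28^i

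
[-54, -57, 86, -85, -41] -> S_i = Random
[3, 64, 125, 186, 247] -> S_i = 3 + 61*i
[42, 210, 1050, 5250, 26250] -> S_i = 42*5^i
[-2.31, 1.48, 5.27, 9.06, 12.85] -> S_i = -2.31 + 3.79*i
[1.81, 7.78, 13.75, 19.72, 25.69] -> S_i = 1.81 + 5.97*i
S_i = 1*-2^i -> [1, -2, 4, -8, 16]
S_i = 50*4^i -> [50, 200, 800, 3200, 12800]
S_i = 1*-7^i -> [1, -7, 49, -343, 2401]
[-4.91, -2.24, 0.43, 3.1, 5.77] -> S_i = -4.91 + 2.67*i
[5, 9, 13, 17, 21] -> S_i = 5 + 4*i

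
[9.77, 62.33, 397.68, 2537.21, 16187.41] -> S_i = 9.77*6.38^i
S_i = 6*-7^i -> [6, -42, 294, -2058, 14406]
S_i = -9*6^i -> [-9, -54, -324, -1944, -11664]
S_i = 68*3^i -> [68, 204, 612, 1836, 5508]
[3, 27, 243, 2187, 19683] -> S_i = 3*9^i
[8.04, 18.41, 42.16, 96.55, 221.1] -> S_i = 8.04*2.29^i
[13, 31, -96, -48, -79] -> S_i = Random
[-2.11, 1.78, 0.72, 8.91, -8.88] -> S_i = Random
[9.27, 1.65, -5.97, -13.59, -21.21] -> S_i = 9.27 + -7.62*i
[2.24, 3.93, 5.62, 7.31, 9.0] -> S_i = 2.24 + 1.69*i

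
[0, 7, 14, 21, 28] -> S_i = 0 + 7*i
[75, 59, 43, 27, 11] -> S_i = 75 + -16*i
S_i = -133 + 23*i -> [-133, -110, -87, -64, -41]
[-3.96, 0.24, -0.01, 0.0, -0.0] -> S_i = -3.96*(-0.06)^i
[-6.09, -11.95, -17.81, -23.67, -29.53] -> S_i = -6.09 + -5.86*i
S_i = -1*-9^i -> [-1, 9, -81, 729, -6561]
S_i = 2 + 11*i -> [2, 13, 24, 35, 46]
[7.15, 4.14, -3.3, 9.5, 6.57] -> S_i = Random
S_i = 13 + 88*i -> [13, 101, 189, 277, 365]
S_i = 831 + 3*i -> [831, 834, 837, 840, 843]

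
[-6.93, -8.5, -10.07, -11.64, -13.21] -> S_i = -6.93 + -1.57*i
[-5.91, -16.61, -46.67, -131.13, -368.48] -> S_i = -5.91*2.81^i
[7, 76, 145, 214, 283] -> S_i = 7 + 69*i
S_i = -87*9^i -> [-87, -783, -7047, -63423, -570807]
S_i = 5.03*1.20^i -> [5.03, 6.04, 7.24, 8.69, 10.43]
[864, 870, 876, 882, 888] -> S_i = 864 + 6*i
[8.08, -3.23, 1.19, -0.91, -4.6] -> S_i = Random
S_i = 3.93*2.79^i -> [3.93, 10.96, 30.59, 85.35, 238.13]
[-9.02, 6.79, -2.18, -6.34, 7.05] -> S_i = Random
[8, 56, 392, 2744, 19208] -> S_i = 8*7^i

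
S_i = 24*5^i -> [24, 120, 600, 3000, 15000]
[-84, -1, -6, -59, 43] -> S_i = Random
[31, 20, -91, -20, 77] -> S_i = Random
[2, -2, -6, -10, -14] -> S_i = 2 + -4*i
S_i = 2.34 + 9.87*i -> [2.34, 12.21, 22.08, 31.95, 41.82]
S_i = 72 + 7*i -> [72, 79, 86, 93, 100]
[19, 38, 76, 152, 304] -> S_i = 19*2^i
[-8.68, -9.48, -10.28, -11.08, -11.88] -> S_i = -8.68 + -0.80*i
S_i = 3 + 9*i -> [3, 12, 21, 30, 39]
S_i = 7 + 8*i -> [7, 15, 23, 31, 39]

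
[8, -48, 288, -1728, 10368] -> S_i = 8*-6^i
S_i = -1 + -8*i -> [-1, -9, -17, -25, -33]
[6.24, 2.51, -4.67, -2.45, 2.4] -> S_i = Random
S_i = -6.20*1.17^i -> [-6.2, -7.25, -8.49, -9.93, -11.62]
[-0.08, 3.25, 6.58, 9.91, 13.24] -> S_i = -0.08 + 3.33*i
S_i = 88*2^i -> [88, 176, 352, 704, 1408]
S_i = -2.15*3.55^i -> [-2.15, -7.63, -27.1, -96.19, -341.47]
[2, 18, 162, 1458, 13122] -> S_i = 2*9^i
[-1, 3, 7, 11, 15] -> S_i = -1 + 4*i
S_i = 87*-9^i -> [87, -783, 7047, -63423, 570807]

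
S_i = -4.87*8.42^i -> [-4.87, -41.01, -345.27, -2907.14, -24478.08]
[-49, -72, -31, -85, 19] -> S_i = Random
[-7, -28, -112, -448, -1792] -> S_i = -7*4^i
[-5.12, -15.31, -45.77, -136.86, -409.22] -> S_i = -5.12*2.99^i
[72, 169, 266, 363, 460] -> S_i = 72 + 97*i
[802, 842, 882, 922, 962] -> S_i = 802 + 40*i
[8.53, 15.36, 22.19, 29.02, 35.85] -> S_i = 8.53 + 6.83*i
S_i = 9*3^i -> [9, 27, 81, 243, 729]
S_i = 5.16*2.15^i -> [5.16, 11.09, 23.85, 51.28, 110.26]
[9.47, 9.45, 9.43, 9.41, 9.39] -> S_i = 9.47 + -0.02*i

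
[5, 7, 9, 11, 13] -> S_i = 5 + 2*i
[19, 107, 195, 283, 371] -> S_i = 19 + 88*i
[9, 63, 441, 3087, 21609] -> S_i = 9*7^i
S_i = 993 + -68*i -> [993, 925, 857, 789, 721]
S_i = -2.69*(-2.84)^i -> [-2.69, 7.64, -21.7, 61.62, -175.0]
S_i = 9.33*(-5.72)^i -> [9.33, -53.37, 305.26, -1746.1, 9987.71]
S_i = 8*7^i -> [8, 56, 392, 2744, 19208]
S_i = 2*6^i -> [2, 12, 72, 432, 2592]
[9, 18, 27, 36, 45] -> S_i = 9 + 9*i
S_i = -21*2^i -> [-21, -42, -84, -168, -336]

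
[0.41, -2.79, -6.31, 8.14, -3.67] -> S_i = Random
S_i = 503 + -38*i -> [503, 465, 427, 389, 351]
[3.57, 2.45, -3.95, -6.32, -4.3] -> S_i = Random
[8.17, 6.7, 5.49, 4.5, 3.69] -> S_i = 8.17*0.82^i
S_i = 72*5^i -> [72, 360, 1800, 9000, 45000]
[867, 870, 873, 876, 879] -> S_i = 867 + 3*i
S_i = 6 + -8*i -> [6, -2, -10, -18, -26]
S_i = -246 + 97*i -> [-246, -149, -52, 45, 142]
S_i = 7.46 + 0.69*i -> [7.46, 8.15, 8.84, 9.53, 10.22]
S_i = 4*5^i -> [4, 20, 100, 500, 2500]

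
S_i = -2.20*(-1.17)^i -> [-2.2, 2.57, -3.01, 3.52, -4.12]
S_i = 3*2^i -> [3, 6, 12, 24, 48]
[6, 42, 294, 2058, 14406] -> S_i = 6*7^i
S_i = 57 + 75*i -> [57, 132, 207, 282, 357]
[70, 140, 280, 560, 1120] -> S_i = 70*2^i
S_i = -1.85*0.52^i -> [-1.85, -0.96, -0.5, -0.26, -0.14]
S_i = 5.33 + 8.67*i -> [5.33, 14.0, 22.67, 31.34, 40.01]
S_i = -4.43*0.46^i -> [-4.43, -2.04, -0.94, -0.43, -0.2]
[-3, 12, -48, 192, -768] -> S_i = -3*-4^i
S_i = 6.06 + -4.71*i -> [6.06, 1.35, -3.36, -8.07, -12.78]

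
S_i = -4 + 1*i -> [-4, -3, -2, -1, 0]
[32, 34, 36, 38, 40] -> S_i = 32 + 2*i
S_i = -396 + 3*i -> [-396, -393, -390, -387, -384]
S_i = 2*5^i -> [2, 10, 50, 250, 1250]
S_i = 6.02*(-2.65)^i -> [6.02, -15.95, 42.28, -112.03, 296.88]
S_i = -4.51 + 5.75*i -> [-4.51, 1.24, 6.99, 12.74, 18.49]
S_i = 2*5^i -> [2, 10, 50, 250, 1250]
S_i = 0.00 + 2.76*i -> [0.0, 2.76, 5.52, 8.28, 11.04]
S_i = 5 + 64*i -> [5, 69, 133, 197, 261]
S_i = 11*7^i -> [11, 77, 539, 3773, 26411]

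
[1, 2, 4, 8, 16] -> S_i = 1*2^i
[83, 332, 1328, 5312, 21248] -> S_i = 83*4^i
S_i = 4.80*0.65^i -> [4.8, 3.12, 2.03, 1.32, 0.86]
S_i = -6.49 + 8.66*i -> [-6.49, 2.17, 10.83, 19.49, 28.15]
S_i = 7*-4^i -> [7, -28, 112, -448, 1792]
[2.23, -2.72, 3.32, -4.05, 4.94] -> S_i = 2.23*(-1.22)^i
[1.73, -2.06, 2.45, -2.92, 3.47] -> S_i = 1.73*(-1.19)^i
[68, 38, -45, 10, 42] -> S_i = Random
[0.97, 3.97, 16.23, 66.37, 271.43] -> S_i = 0.97*4.09^i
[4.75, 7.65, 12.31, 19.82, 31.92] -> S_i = 4.75*1.61^i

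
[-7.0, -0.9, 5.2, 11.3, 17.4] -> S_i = -7.00 + 6.10*i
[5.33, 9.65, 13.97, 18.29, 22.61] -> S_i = 5.33 + 4.32*i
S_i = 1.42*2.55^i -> [1.42, 3.62, 9.23, 23.55, 60.04]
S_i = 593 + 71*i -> [593, 664, 735, 806, 877]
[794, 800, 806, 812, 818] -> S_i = 794 + 6*i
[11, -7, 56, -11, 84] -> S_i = Random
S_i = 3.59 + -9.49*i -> [3.59, -5.9, -15.39, -24.88, -34.37]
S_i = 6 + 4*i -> [6, 10, 14, 18, 22]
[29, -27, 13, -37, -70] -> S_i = Random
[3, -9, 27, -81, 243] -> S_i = 3*-3^i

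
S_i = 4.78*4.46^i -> [4.78, 21.32, 95.08, 424.07, 1891.33]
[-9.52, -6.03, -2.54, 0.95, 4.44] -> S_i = -9.52 + 3.49*i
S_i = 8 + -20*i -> [8, -12, -32, -52, -72]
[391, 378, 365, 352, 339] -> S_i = 391 + -13*i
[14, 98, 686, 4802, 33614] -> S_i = 14*7^i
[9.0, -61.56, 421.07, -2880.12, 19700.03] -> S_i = 9.00*(-6.84)^i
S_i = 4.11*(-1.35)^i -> [4.11, -5.55, 7.49, -10.11, 13.65]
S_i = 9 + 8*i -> [9, 17, 25, 33, 41]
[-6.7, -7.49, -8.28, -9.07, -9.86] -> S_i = -6.70 + -0.79*i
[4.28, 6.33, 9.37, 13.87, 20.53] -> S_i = 4.28*1.48^i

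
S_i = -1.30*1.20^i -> [-1.3, -1.56, -1.87, -2.25, -2.7]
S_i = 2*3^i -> [2, 6, 18, 54, 162]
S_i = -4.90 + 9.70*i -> [-4.9, 4.8, 14.5, 24.2, 33.9]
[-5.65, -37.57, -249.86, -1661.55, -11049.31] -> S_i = -5.65*6.65^i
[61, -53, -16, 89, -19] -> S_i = Random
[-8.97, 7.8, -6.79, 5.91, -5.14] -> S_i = -8.97*(-0.87)^i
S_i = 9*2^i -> [9, 18, 36, 72, 144]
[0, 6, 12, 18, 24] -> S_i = 0 + 6*i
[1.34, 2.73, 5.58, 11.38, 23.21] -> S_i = 1.34*2.04^i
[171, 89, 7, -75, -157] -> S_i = 171 + -82*i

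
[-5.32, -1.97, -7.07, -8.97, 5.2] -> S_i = Random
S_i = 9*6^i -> [9, 54, 324, 1944, 11664]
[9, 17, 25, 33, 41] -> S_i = 9 + 8*i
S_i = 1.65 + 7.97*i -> [1.65, 9.62, 17.59, 25.56, 33.53]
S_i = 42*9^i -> [42, 378, 3402, 30618, 275562]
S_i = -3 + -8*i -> [-3, -11, -19, -27, -35]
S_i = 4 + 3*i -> [4, 7, 10, 13, 16]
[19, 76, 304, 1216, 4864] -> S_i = 19*4^i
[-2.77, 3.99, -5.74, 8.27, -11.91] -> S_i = -2.77*(-1.44)^i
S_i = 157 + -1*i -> [157, 156, 155, 154, 153]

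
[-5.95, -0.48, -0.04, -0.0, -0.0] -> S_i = -5.95*0.08^i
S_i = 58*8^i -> [58, 464, 3712, 29696, 237568]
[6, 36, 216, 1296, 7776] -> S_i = 6*6^i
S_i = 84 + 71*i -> [84, 155, 226, 297, 368]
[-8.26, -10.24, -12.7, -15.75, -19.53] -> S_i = -8.26*1.24^i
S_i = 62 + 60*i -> [62, 122, 182, 242, 302]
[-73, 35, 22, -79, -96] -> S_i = Random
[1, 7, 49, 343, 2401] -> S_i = 1*7^i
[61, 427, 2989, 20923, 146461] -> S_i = 61*7^i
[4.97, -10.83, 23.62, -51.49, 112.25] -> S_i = 4.97*(-2.18)^i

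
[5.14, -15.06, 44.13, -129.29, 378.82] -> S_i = 5.14*(-2.93)^i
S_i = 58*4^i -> [58, 232, 928, 3712, 14848]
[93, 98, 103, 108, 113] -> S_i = 93 + 5*i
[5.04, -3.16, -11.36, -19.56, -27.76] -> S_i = 5.04 + -8.20*i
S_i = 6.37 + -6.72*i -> [6.37, -0.35, -7.07, -13.79, -20.51]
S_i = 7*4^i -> [7, 28, 112, 448, 1792]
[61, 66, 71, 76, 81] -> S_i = 61 + 5*i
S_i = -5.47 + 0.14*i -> [-5.47, -5.33, -5.19, -5.05, -4.91]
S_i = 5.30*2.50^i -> [5.3, 13.25, 33.12, 82.81, 207.03]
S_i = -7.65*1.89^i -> [-7.65, -14.46, -27.33, -51.65, -97.61]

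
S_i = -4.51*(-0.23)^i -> [-4.51, 1.04, -0.24, 0.05, -0.01]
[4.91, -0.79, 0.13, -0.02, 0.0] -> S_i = 4.91*(-0.16)^i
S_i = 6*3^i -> [6, 18, 54, 162, 486]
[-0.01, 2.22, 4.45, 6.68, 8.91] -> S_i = -0.01 + 2.23*i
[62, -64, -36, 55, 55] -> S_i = Random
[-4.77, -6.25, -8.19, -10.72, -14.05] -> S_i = -4.77*1.31^i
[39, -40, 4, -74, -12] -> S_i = Random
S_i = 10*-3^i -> [10, -30, 90, -270, 810]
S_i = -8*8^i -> [-8, -64, -512, -4096, -32768]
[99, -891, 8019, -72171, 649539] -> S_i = 99*-9^i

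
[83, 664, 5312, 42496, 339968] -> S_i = 83*8^i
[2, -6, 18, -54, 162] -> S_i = 2*-3^i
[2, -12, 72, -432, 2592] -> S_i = 2*-6^i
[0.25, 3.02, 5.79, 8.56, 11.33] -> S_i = 0.25 + 2.77*i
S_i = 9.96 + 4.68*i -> [9.96, 14.64, 19.32, 24.0, 28.68]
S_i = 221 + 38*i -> [221, 259, 297, 335, 373]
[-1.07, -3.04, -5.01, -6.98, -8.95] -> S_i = -1.07 + -1.97*i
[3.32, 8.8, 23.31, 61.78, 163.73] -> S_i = 3.32*2.65^i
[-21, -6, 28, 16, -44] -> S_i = Random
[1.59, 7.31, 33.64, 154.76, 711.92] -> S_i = 1.59*4.60^i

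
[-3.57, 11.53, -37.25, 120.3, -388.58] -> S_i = -3.57*(-3.23)^i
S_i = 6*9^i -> [6, 54, 486, 4374, 39366]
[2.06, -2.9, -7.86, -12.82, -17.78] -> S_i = 2.06 + -4.96*i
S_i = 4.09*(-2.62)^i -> [4.09, -10.72, 28.08, -73.56, 192.72]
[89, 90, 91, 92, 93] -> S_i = 89 + 1*i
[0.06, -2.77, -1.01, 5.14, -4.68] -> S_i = Random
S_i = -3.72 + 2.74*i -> [-3.72, -0.98, 1.76, 4.5, 7.24]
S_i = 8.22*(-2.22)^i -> [8.22, -18.25, 40.51, -89.94, 199.66]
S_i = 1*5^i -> [1, 5, 25, 125, 625]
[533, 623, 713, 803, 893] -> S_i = 533 + 90*i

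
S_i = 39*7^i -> [39, 273, 1911, 13377, 93639]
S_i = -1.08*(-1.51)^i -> [-1.08, 1.63, -2.46, 3.72, -5.61]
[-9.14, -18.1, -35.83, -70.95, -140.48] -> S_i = -9.14*1.98^i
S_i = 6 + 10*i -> [6, 16, 26, 36, 46]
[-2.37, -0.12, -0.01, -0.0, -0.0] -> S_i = -2.37*0.05^i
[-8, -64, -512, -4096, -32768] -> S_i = -8*8^i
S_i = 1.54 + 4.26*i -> [1.54, 5.8, 10.06, 14.32, 18.58]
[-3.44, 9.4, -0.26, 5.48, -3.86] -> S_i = Random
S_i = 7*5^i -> [7, 35, 175, 875, 4375]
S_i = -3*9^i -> [-3, -27, -243, -2187, -19683]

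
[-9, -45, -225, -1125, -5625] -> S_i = -9*5^i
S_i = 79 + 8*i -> [79, 87, 95, 103, 111]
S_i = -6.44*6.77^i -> [-6.44, -43.6, -295.16, -1998.26, -13528.22]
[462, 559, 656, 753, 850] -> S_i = 462 + 97*i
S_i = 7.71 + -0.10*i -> [7.71, 7.61, 7.51, 7.41, 7.31]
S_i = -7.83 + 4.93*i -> [-7.83, -2.9, 2.03, 6.96, 11.89]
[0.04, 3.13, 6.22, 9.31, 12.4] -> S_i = 0.04 + 3.09*i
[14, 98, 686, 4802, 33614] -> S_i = 14*7^i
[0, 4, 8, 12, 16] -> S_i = 0 + 4*i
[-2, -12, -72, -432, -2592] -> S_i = -2*6^i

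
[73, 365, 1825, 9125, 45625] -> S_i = 73*5^i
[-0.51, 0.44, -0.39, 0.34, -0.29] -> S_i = -0.51*(-0.87)^i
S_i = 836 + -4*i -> [836, 832, 828, 824, 820]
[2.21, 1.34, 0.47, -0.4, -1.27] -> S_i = 2.21 + -0.87*i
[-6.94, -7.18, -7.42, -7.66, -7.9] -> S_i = -6.94 + -0.24*i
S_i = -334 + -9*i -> [-334, -343, -352, -361, -370]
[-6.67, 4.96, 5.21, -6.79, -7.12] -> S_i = Random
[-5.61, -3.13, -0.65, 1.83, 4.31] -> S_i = -5.61 + 2.48*i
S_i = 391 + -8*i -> [391, 383, 375, 367, 359]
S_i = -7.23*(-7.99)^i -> [-7.23, 57.77, -461.56, 3687.9, -29466.29]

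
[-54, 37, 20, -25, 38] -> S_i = Random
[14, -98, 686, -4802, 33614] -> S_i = 14*-7^i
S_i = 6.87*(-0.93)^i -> [6.87, -6.39, 5.94, -5.53, 5.14]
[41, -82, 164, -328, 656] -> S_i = 41*-2^i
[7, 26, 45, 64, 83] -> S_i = 7 + 19*i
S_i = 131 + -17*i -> [131, 114, 97, 80, 63]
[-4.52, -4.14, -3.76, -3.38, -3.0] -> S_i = -4.52 + 0.38*i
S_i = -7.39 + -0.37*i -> [-7.39, -7.76, -8.13, -8.5, -8.87]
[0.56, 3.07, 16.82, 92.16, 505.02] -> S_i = 0.56*5.48^i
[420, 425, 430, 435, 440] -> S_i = 420 + 5*i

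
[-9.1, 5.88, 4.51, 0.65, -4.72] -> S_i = Random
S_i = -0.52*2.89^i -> [-0.52, -1.5, -4.34, -12.55, -36.27]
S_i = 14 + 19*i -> [14, 33, 52, 71, 90]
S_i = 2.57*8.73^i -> [2.57, 22.44, 195.87, 1709.92, 14927.6]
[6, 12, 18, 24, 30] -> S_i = 6 + 6*i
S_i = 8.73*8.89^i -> [8.73, 77.61, 689.95, 6133.66, 54528.22]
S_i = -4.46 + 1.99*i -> [-4.46, -2.47, -0.48, 1.51, 3.5]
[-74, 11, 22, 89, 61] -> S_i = Random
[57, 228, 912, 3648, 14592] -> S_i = 57*4^i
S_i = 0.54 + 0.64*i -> [0.54, 1.18, 1.82, 2.46, 3.1]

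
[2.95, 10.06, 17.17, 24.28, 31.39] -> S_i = 2.95 + 7.11*i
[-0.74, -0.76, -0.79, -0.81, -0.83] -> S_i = -0.74*1.03^i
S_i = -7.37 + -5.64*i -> [-7.37, -13.01, -18.65, -24.29, -29.93]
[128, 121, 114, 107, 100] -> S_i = 128 + -7*i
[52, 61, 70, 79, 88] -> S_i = 52 + 9*i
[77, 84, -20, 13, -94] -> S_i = Random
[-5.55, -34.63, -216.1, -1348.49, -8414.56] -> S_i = -5.55*6.24^i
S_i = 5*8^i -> [5, 40, 320, 2560, 20480]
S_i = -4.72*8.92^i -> [-4.72, -42.1, -375.55, -3349.94, -29881.43]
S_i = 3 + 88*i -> [3, 91, 179, 267, 355]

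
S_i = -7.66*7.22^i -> [-7.66, -55.31, -399.3, -2882.97, -20815.05]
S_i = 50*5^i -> [50, 250, 1250, 6250, 31250]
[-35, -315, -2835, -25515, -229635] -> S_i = -35*9^i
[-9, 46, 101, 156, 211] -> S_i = -9 + 55*i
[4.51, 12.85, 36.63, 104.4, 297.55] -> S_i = 4.51*2.85^i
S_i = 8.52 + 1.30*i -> [8.52, 9.82, 11.12, 12.42, 13.72]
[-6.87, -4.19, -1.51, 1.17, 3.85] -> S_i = -6.87 + 2.68*i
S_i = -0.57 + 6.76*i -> [-0.57, 6.19, 12.95, 19.71, 26.47]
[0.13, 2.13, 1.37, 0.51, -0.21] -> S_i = Random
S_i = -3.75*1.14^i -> [-3.75, -4.27, -4.87, -5.56, -6.33]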